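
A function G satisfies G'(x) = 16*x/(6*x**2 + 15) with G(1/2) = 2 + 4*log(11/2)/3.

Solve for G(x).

G'(x) matches the chain-rule pattern g'(h)*h' with inner function h(x) = 2*x**2 + 5; substituting u = h(x) collapses the integral.
A general antiderivative is 4*log(2*x**2 + 5)/3 + C.
The condition gives C = 2 + 4*log(11/2)/3 - (4*log(11/2)/3) = 2.
So G(x) = 4*log(2*x**2 + 5)/3 + 2.
Check: d/dx[4*log(2*x**2 + 5)/3 + 2] = 16*x/(6*x**2 + 15) = G'(x).

G(x) = 4*log(2*x**2 + 5)/3 + 2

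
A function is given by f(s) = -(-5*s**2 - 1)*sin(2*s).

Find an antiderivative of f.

An antiderivative is F(s) = -5*s**2*cos(2*s)/2 + 5*s*sin(2*s)/2 + 3*cos(2*s)/4.

Check any antiderivative F(s) by computing F'(s) and comparing it with f(s).
Check: d/ds[-5*s**2*cos(2*s)/2 + 5*s*sin(2*s)/2 + 3*cos(2*s)/4] = 5*s**2*sin(2*s) + sin(2*s), which equals f(s).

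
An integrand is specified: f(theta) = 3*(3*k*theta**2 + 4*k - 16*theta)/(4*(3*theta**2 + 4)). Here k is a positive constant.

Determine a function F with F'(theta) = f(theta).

An antiderivative F(theta) passes only if d/dtheta[F] lands on f(theta) exactly.
Check: d/dtheta[3*k*theta/4 - 2*log(theta**2 + 4/3)] = (9*k*theta**2 + 12*k - 48*theta)/(12*theta**2 + 16), which equals f(theta).

An antiderivative is F(theta) = 3*k*theta/4 - 2*log(theta**2 + 4/3).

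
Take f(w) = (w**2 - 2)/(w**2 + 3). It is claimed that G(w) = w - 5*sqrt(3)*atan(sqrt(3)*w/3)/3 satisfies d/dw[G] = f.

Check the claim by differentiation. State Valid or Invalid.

Valid - the claim checks out under differentiation.

d/dw[G] = (w**2 - 2)/(w**2 + 3)
This equals f(w) exactly, so the claim holds.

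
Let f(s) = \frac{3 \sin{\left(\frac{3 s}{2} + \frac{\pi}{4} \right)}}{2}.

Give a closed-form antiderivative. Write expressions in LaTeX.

A candidate is checked by its d/ds: the result must match f(s).
Check: d/ds[- \cos{\left(\frac{3 s}{2} + \frac{\pi}{4} \right)}] = \frac{3 \sin{\left(\frac{3 s}{2} + \frac{\pi}{4} \right)}}{2} = f(s).

An antiderivative is F(s) = - \cos{\left(\frac{3 s}{2} + \frac{\pi}{4} \right)}.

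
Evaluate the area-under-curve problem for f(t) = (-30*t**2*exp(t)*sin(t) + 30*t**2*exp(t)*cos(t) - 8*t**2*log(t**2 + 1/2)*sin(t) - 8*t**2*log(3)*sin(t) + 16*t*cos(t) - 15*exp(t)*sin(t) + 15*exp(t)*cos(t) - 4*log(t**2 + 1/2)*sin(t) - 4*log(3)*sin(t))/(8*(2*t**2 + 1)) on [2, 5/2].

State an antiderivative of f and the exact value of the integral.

f has the shape u'v + uv' for u = 15*exp(t)/8 + log(3*t**2 + 3/2)/2 and v = cos(t) — it is the derivative of the product u*v.
F(t) = 15*exp(t)*cos(t)/8 + log(t**2 + 1/2)*cos(t)/2 + log(3)*cos(t)/2 is an antiderivative of f.
Check: d/dt[15*exp(t)*cos(t)/8 + log(t**2 + 1/2)*cos(t)/2 + log(3)*cos(t)/2] = (-30*t**2*exp(t)*sin(t) + 30*t**2*exp(t)*cos(t) - 8*t**2*log(t**2 + 1/2)*sin(t) - 8*t**2*log(3)*sin(t) + 16*t*cos(t) - 15*exp(t)*sin(t) + 15*exp(t)*cos(t) - 4*log(t**2 + 1/2)*sin(t) - 4*log(3)*sin(t))/(16*t**2 + 8), which equals f(t).
F(5/2) = 15*exp(5/2)*cos(5/2)/8 + log(27/4)*cos(5/2)/2 + log(3)*cos(5/2)/2; F(2) = 15*exp(2)*cos(2)/8 + log(9/2)*cos(2)/2 + log(3)*cos(2)/2.
Integral = F(5/2) - F(2) = 15*exp(5/2)*cos(5/2)/8 + log(81/4)*cos(5/2)/2 - log(27/2)*cos(2)/2 - 15*exp(2)*cos(2)/8.

Antiderivative: F(t) = 15*exp(t)*cos(t)/8 + log(t**2 + 1/2)*cos(t)/2 + log(3)*cos(t)/2; value = 15*exp(5/2)*cos(5/2)/8 + log(81/4)*cos(5/2)/2 - log(27/2)*cos(2)/2 - 15*exp(2)*cos(2)/8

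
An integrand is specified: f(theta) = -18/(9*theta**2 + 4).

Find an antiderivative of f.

An antiderivative is F(theta) = -3*atan(3*theta/2).

A candidate is checked by its d/dtheta: the result must match f(theta).
Check: d/dtheta[-3*atan(3*theta/2)] = -18/(9*theta**2 + 4) = f(theta).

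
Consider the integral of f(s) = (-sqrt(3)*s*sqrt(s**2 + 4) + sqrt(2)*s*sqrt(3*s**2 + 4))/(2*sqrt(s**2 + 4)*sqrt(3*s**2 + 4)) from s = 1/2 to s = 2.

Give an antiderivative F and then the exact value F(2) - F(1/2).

Whatever form F(s) takes, F'(s) = f(s) is non-negotiable.
F(s) = sqrt(s**2/2 + 2) - sqrt(s**2 + 4/3)/2 is an antiderivative of f.
Check: d/ds[sqrt(s**2/2 + 2) - sqrt(s**2 + 4/3)/2] = (-sqrt(3)*s*sqrt(s**2 + 4) + sqrt(2)*s*sqrt(3*s**2 + 4))/(2*sqrt(s**2 + 4)*sqrt(3*s**2 + 4)) = f(s).
F(2) = 2 - 2*sqrt(3)/3; F(1/2) = -sqrt(57)/12 + sqrt(34)/4.
Integral = F(2) - F(1/2) = -sqrt(34)/4 - 2*sqrt(3)/3 + sqrt(57)/12 + 2.

Antiderivative: F(s) = sqrt(s**2/2 + 2) - sqrt(s**2 + 4/3)/2; value = -sqrt(34)/4 - 2*sqrt(3)/3 + sqrt(57)/12 + 2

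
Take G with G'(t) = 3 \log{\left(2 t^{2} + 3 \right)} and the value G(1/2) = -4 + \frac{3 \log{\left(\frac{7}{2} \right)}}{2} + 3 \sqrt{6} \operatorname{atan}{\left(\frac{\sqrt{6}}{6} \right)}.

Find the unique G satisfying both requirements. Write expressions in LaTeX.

Check a candidate G(t) by differentiating: d/dt[G] must match the given G'(t).
A general antiderivative is 3 t \log{\left(2 t^{2} + 3 \right)} - 6 t + 3 \sqrt{6} \operatorname{atan}{\left(\frac{\sqrt{6} t}{3} \right)} + C.
The condition gives C = -4 + \frac{3 \log{\left(\frac{7}{2} \right)}}{2} + 3 \sqrt{6} \operatorname{atan}{\left(\frac{\sqrt{6}}{6} \right)} - (-3 + \frac{3 \log{\left(\frac{7}{2} \right)}}{2} + 3 \sqrt{6} \operatorname{atan}{\left(\frac{\sqrt{6}}{6} \right)}) = -1.
So G(t) = 3 t \log{\left(2 t^{2} + 3 \right)} - 6 t + 3 \sqrt{6} \operatorname{atan}{\left(\frac{\sqrt{6} t}{3} \right)} - 1.
Check: d/dt[3 t \log{\left(2 t^{2} + 3 \right)} - 6 t + 3 \sqrt{6} \operatorname{atan}{\left(\frac{\sqrt{6} t}{3} \right)} - 1] = 3 \log{\left(2 t^{2} + 3 \right)} = G'(t).

G(t) = 3 t \log{\left(2 t^{2} + 3 \right)} - 6 t + 3 \sqrt{6} \operatorname{atan}{\left(\frac{\sqrt{6} t}{3} \right)} - 1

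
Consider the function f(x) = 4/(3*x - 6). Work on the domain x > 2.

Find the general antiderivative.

F(x) = 4*log(2*x - 4)/3 + C

A first test for any F(x): its x-derivative must equal f(x) identically.
Check: d/dx[4*log(2*x - 4)/3] = 4/(3*x - 6) = f(x).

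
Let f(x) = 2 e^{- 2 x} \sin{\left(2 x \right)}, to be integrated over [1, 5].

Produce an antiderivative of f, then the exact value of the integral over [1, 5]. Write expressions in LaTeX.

A first test for any F(x): its x-derivative must equal f(x) identically.
F(x) = - \frac{e^{- 2 x} \sin{\left(2 x \right)}}{2} - \frac{e^{- 2 x} \cos{\left(2 x \right)}}{2} is an antiderivative of f.
Check: d/dx[- \frac{e^{- 2 x} \sin{\left(2 x \right)}}{2} - \frac{e^{- 2 x} \cos{\left(2 x \right)}}{2}] = 2 e^{- 2 x} \sin{\left(2 x \right)} = f(x).
F(5) = - \frac{\sin{\left(10 \right)}}{2 e^{10}} - \frac{\cos{\left(10 \right)}}{2 e^{10}}; F(1) = - \frac{\sin{\left(2 \right)}}{2 e^{2}} - \frac{\cos{\left(2 \right)}}{2 e^{2}}.
Integral = F(5) - F(1) = \frac{\cos{\left(2 \right)}}{2 e^{2}} - \frac{\sin{\left(10 \right)}}{2 e^{10}} - \frac{\cos{\left(10 \right)}}{2 e^{10}} + \frac{\sin{\left(2 \right)}}{2 e^{2}}.

Antiderivative: F(x) = - \frac{e^{- 2 x} \sin{\left(2 x \right)}}{2} - \frac{e^{- 2 x} \cos{\left(2 x \right)}}{2}; value = \frac{\cos{\left(2 \right)}}{2 e^{2}} - \frac{\sin{\left(10 \right)}}{2 e^{10}} - \frac{\cos{\left(10 \right)}}{2 e^{10}} + \frac{\sin{\left(2 \right)}}{2 e^{2}}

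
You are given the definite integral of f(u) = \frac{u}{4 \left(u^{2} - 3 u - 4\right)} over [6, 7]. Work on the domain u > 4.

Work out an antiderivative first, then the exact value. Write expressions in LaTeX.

The denominator factors as 4 \left(u - 4\right) \left(u + 1\right); partial fractions split f into directly integrable pieces: \frac{1}{20 \left(u + 1\right)} + \frac{1}{5 \left(u - 4\right)}.
F(u) = \frac{\log{\left(u - 4 \right)}}{5} + \frac{\log{\left(u + 1 \right)}}{20} is an antiderivative of f.
Check: d/du[\frac{\log{\left(u - 4 \right)}}{5} + \frac{\log{\left(u + 1 \right)}}{20}] = \frac{u}{4 u^{2} - 12 u - 16}, which equals f(u).
F(7) = \frac{\log{\left(8 \right)}}{20} + \frac{\log{\left(3 \right)}}{5}; F(6) = \frac{\log{\left(7 \right)}}{20} + \frac{\log{\left(2 \right)}}{5}.
Integral = F(7) - F(6) = - \frac{\log{\left(2 \right)}}{5} - \frac{\log{\left(7 \right)}}{20} + \frac{\log{\left(8 \right)}}{20} + \frac{\log{\left(3 \right)}}{5}.

Antiderivative: F(u) = \frac{\log{\left(u - 4 \right)}}{5} + \frac{\log{\left(u + 1 \right)}}{20}; value = - \frac{\log{\left(2 \right)}}{5} - \frac{\log{\left(7 \right)}}{20} + \frac{\log{\left(8 \right)}}{20} + \frac{\log{\left(3 \right)}}{5}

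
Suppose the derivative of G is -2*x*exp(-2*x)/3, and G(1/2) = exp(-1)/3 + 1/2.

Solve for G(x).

Recognize the product-rule pattern: G'(x) = u'v + uv' with u = x/3 + 1/6, v = exp(-2*x), so integration by parts undoes it.
A general antiderivative is (2*x + 1)*exp(-2*x)/6 + C.
The condition gives C = exp(-1)/3 + 1/2 - (exp(-1)/3) = 1/2.
So G(x) = x*exp(-2*x)/3 + 1/2 + exp(-2*x)/6.
Check: d/dx[x*exp(-2*x)/3 + 1/2 + exp(-2*x)/6] = -2*x*exp(-2*x)/3 = G'(x).

G(x) = x*exp(-2*x)/3 + 1/2 + exp(-2*x)/6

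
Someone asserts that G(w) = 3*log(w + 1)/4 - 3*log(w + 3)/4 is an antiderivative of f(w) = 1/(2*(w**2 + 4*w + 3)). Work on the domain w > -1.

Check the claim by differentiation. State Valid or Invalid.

d/dw[G] = 3/(2*w**2 + 8*w + 6)
d/dw[G] - f(w) = 1/(w**2 + 4*w + 3) != 0.

Invalid: d/dw[G] - f = 1/(w**2 + 4*w + 3), which is not 0.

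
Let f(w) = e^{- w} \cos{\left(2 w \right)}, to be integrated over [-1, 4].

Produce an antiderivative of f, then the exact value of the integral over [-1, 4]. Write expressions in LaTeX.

Differentiate the proposed F(w) back; it has to land on f(w) exactly.
F(w) = - \frac{\left(- 2 \sin{\left(2 w \right)} + \cos{\left(2 w \right)}\right) e^{- w}}{5} is an antiderivative of f.
Check: d/dw[- \frac{\left(- 2 \sin{\left(2 w \right)} + \cos{\left(2 w \right)}\right) e^{- w}}{5}] = e^{- w} \cos{\left(2 w \right)} = f(w).
F(4) = - \frac{\cos{\left(8 \right)}}{5 e^{4}} + \frac{2 \sin{\left(8 \right)}}{5 e^{4}}; F(-1) = - \frac{2 e \sin{\left(2 \right)}}{5} - \frac{e \cos{\left(2 \right)}}{5}.
Integral = F(4) - F(-1) = \frac{e \cos{\left(2 \right)}}{5} - \frac{\cos{\left(8 \right)}}{5 e^{4}} + \frac{2 \sin{\left(8 \right)}}{5 e^{4}} + \frac{2 e \sin{\left(2 \right)}}{5}.

Antiderivative: F(w) = - \frac{\left(- 2 \sin{\left(2 w \right)} + \cos{\left(2 w \right)}\right) e^{- w}}{5}; value = \frac{e \cos{\left(2 \right)}}{5} - \frac{\cos{\left(8 \right)}}{5 e^{4}} + \frac{2 \sin{\left(8 \right)}}{5 e^{4}} + \frac{2 e \sin{\left(2 \right)}}{5}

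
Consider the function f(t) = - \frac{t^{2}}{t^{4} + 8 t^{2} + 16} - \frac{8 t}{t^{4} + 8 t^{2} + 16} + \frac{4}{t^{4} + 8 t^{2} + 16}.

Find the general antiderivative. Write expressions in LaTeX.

f has the shape u'v + uv' for u = \frac{1}{t^{2} + 4} and v = t + 4 — it is the derivative of the product u*v.
Check: d/dt[\frac{t + 4}{t^{2} + 4}] = \frac{- t^{2} - 8 t + 4}{t^{4} + 8 t^{2} + 16}, which equals f(t).

F(t) = \frac{t + 4}{t^{2} + 4} + C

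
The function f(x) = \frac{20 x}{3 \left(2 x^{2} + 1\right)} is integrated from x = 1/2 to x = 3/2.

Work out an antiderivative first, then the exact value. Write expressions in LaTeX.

f matches the chain-rule pattern g'(h)*h' with inner function h(x) = 2 x^{2} + 1; substituting u = h(x) collapses the integral.
F(x) = \frac{5 \log{\left(2 x^{2} + 1 \right)}}{3} is an antiderivative of f.
Check: d/dx[\frac{5 \log{\left(2 x^{2} + 1 \right)}}{3}] = \frac{20 x}{6 x^{2} + 3}, which equals f(x).
F(3/2) = \frac{5 \log{\left(\frac{11}{2} \right)}}{3}; F(1/2) = \frac{5 \log{\left(\frac{3}{2} \right)}}{3}.
Integral = F(3/2) - F(1/2) = - \frac{5 \log{\left(\frac{3}{2} \right)}}{3} + \frac{5 \log{\left(\frac{11}{2} \right)}}{3}.

Antiderivative: F(x) = \frac{5 \log{\left(2 x^{2} + 1 \right)}}{3}; value = - \frac{5 \log{\left(\frac{3}{2} \right)}}{3} + \frac{5 \log{\left(\frac{11}{2} \right)}}{3}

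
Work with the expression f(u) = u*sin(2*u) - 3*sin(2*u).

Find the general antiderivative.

The integrand splits into summands that can be handled one at a time.
Check: d/du[-u*cos(2*u)/2 + sin(2*u)/4 + 3*cos(2*u)/2] = u*sin(2*u) - 3*sin(2*u) = f(u).

F(u) = -u*cos(2*u)/2 + sin(2*u)/4 + 3*cos(2*u)/2 + C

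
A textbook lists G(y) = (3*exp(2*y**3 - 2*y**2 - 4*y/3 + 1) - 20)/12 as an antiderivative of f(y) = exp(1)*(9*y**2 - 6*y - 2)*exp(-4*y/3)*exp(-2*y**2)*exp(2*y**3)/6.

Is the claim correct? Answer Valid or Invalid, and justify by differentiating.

Valid. The derivative of G reproduces f.

d/dy[G] = 3*exp(1)*y**2*exp(-4*y/3)*exp(-2*y**2)*exp(2*y**3)/2 - exp(1)*y*exp(-4*y/3)*exp(-2*y**2)*exp(2*y**3) - exp(1)*exp(-4*y/3)*exp(-2*y**2)*exp(2*y**3)/3
This equals f(y) exactly, so the claim holds.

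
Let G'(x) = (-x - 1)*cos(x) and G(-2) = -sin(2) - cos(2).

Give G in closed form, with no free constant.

G(x) = -x*sin(x) - sin(x) - cos(x)

For G(x) to be correct, d/dx[G] must agree with the stated G'(x) identically.
A general antiderivative is -x*sin(x) - sin(x) - cos(x) + C.
The condition gives C = -sin(2) - cos(2) - (-sin(2) - cos(2)) = 0.
So G(x) = -x*sin(x) - sin(x) - cos(x).
Check: d/dx[-x*sin(x) - sin(x) - cos(x)] = -x*cos(x) - cos(x), which equals G'(x).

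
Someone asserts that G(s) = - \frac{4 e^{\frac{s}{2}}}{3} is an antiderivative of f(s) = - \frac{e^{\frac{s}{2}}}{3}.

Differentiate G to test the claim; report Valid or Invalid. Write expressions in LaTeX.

Invalid: d/ds[G] - f = - \frac{e^{\frac{s}{2}}}{3}, which is not 0.

d/ds[G] = - \frac{2 e^{\frac{s}{2}}}{3}
d/ds[G] - f(s) = - \frac{e^{\frac{s}{2}}}{3} != 0.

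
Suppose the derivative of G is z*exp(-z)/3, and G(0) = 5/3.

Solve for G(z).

Recognize the product-rule pattern: G'(z) = u'v + uv' with u = -z/3 - 1/3, v = exp(-z), so integration by parts undoes it.
A general antiderivative is (-z - 1)*exp(-z)/3 + C.
The condition gives C = 5/3 - (-1/3) = 2.
So G(z) = -(z - 6*exp(z) + 1)*exp(-z)/3.
Check: d/dz[-(z - 6*exp(z) + 1)*exp(-z)/3] = z*exp(-z)/3 = G'(z).

G(z) = -(z - 6*exp(z) + 1)*exp(-z)/3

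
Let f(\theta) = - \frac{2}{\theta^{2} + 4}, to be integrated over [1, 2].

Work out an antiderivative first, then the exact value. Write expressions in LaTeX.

Antiderivative: F(\theta) = - \operatorname{atan}{\left(\frac{\theta}{2} \right)}; value = - \frac{\pi}{4} + \operatorname{atan}{\left(\frac{1}{2} \right)}

Any candidate F(\theta) must reproduce f(\theta) exactly when differentiated.
F(\theta) = - \operatorname{atan}{\left(\frac{\theta}{2} \right)} is an antiderivative of f.
Check: d/d\theta[- \operatorname{atan}{\left(\frac{\theta}{2} \right)}] = - \frac{2}{\theta^{2} + 4} = f(\theta).
F(2) = - \frac{\pi}{4}; F(1) = - \operatorname{atan}{\left(\frac{1}{2} \right)}.
Integral = F(2) - F(1) = - \frac{\pi}{4} + \operatorname{atan}{\left(\frac{1}{2} \right)}.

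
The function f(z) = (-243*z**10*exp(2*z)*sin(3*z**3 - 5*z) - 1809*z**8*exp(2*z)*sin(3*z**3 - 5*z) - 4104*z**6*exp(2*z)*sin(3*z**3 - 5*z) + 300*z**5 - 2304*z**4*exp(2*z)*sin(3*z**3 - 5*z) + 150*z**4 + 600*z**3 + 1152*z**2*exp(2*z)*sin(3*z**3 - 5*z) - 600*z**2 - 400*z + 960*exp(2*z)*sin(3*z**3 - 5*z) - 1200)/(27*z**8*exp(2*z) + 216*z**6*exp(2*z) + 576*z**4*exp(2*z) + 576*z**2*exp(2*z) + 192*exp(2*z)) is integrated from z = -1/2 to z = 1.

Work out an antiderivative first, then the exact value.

Antiderivative: F(z) = (-50*z + 3*(3*z**4 + 12*z**2 + 8)*exp(2*z)*cos(3*z**3 - 5*z) + 50)*exp(-2*z)/(3*(3*z**4 + 12*z**2 + 8)); value = -400*exp(1)/179 + cos(2) - cos(17/8)

A first test for any F(z): its z-derivative must equal f(z) identically.
F(z) = (-50*z + 3*(3*z**4 + 12*z**2 + 8)*exp(2*z)*cos(3*z**3 - 5*z) + 50)*exp(-2*z)/(3*(3*z**4 + 12*z**2 + 8)) is an antiderivative of f.
Check: d/dz[(-50*z + 3*(3*z**4 + 12*z**2 + 8)*exp(2*z)*cos(3*z**3 - 5*z) + 50)*exp(-2*z)/(3*(3*z**4 + 12*z**2 + 8))] = (-243*z**10*exp(2*z)*sin(3*z**3 - 5*z) - 1809*z**8*exp(2*z)*sin(3*z**3 - 5*z) - 4104*z**6*exp(2*z)*sin(3*z**3 - 5*z) + 300*z**5 - 2304*z**4*exp(2*z)*sin(3*z**3 - 5*z) + 150*z**4 + 600*z**3 + 1152*z**2*exp(2*z)*sin(3*z**3 - 5*z) - 600*z**2 - 400*z + 960*exp(2*z)*sin(3*z**3 - 5*z) - 1200)/(27*z**8*exp(2*z) + 216*z**6*exp(2*z) + 576*z**4*exp(2*z) + 576*z**2*exp(2*z) + 192*exp(2*z)) = f(z).
F(1) = cos(2); F(-1/2) = cos(17/8) + 400*exp(1)/179.
Integral = F(1) - F(-1/2) = -400*exp(1)/179 + cos(2) - cos(17/8).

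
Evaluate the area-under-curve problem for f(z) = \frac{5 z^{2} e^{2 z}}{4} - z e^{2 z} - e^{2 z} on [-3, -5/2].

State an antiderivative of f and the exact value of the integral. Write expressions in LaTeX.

f has the shape u'v + uv' for u = \frac{5 z^{2}}{8} - \frac{9 z}{8} + \frac{1}{16} and v = e^{2 z} — it is the derivative of the product u*v.
F(z) = \frac{\left(10 z^{2} - 18 z + 1\right) e^{2 z}}{16} is an antiderivative of f.
Check: d/dz[\frac{\left(10 z^{2} - 18 z + 1\right) e^{2 z}}{16}] = \frac{5 z^{2} e^{2 z}}{4} - z e^{2 z} - e^{2 z} = f(z).
F(-5/2) = \frac{217}{32 e^{5}}; F(-3) = \frac{145}{16 e^{6}}.
Integral = F(-5/2) - F(-3) = - \frac{145}{16 e^{6}} + \frac{217}{32 e^{5}}.

Antiderivative: F(z) = \frac{\left(10 z^{2} - 18 z + 1\right) e^{2 z}}{16}; value = - \frac{145}{16 e^{6}} + \frac{217}{32 e^{5}}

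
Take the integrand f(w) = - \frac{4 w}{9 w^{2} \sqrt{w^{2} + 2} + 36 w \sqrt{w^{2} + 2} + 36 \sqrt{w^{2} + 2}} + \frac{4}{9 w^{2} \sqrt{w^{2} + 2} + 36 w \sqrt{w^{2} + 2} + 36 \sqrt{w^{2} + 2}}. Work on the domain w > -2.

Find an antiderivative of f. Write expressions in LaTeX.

An antiderivative is F(w) = - \frac{2 \sqrt{w^{2} + 2}}{9 w + 18}.

Recognize the product-rule pattern: f = u'v + uv' with u = - \frac{2 \sqrt{w^{2} + 2}}{3}, v = \frac{1}{3 w + 6}, so integration by parts undoes it.
Check: d/dw[- \frac{2 \sqrt{w^{2} + 2}}{9 w + 18}] = \frac{4 - 4 w}{9 w^{2} \sqrt{w^{2} + 2} + 36 w \sqrt{w^{2} + 2} + 36 \sqrt{w^{2} + 2}}, which equals f(w).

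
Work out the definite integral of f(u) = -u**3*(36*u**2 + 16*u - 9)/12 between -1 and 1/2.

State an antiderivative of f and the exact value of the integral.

Antiderivative: F(u) = -u**4*(120*u**2 + 64*u - 45)/240; value = 53/1280

Any candidate F(u) must reproduce f(u) exactly when differentiated.
F(u) = -u**4*(120*u**2 + 64*u - 45)/240 is an antiderivative of f.
Check: d/du[-u**4*(120*u**2 + 64*u - 45)/240] = -3*u**5 - 4*u**4/3 + 3*u**3/4, which equals f(u).
F(1/2) = -17/3840; F(-1) = -11/240.
Integral = F(1/2) - F(-1) = 53/1280.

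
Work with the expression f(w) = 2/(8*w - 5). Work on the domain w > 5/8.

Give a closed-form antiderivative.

An antiderivative is F(w) = log(4*w - 5/2)/4.

Any candidate F(w) must reproduce f(w) exactly when differentiated.
Check: d/dw[log(4*w - 5/2)/4] = 2/(8*w - 5) = f(w).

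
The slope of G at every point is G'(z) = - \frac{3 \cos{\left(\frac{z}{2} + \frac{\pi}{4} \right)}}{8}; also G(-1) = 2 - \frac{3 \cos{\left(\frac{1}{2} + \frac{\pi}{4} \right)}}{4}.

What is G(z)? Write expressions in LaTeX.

Any candidate G(z) must reproduce the stated G'(z) exactly.
A general antiderivative is - \frac{3 \sin{\left(\frac{z}{2} + \frac{\pi}{4} \right)}}{4} + C.
The condition gives C = 2 - \frac{3 \cos{\left(\frac{1}{2} + \frac{\pi}{4} \right)}}{4} - (- \frac{3 \cos{\left(\frac{1}{2} + \frac{\pi}{4} \right)}}{4}) = 2.
So G(z) = - \frac{3 \sin{\left(\frac{z}{2} + \frac{\pi}{4} \right)} - 8}{4}.
Check: d/dz[- \frac{3 \sin{\left(\frac{z}{2} + \frac{\pi}{4} \right)} - 8}{4}] = - \frac{3 \cos{\left(\frac{z}{2} + \frac{\pi}{4} \right)}}{8} = G'(z).

G(z) = - \frac{3 \sin{\left(\frac{z}{2} + \frac{\pi}{4} \right)} - 8}{4}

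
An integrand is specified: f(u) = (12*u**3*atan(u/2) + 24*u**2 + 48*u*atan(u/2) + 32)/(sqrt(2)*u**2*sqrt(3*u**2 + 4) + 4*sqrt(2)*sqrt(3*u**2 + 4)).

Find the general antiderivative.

F(u) = 2*sqrt(2)*sqrt(3*u**2 + 4)*atan(u/2) + C

f has the shape v'r + vr' for v = 4*sqrt(3*u**2/2 + 2) and r = atan(u/2) — it is the derivative of the product v*r.
Check: d/du[2*sqrt(2)*sqrt(3*u**2 + 4)*atan(u/2)] = (6*sqrt(2)*u**3*atan(u/2) + 12*sqrt(2)*u**2 + 24*sqrt(2)*u*atan(u/2) + 16*sqrt(2))/(u**2*sqrt(3*u**2 + 4) + 4*sqrt(3*u**2 + 4)), which equals f(u).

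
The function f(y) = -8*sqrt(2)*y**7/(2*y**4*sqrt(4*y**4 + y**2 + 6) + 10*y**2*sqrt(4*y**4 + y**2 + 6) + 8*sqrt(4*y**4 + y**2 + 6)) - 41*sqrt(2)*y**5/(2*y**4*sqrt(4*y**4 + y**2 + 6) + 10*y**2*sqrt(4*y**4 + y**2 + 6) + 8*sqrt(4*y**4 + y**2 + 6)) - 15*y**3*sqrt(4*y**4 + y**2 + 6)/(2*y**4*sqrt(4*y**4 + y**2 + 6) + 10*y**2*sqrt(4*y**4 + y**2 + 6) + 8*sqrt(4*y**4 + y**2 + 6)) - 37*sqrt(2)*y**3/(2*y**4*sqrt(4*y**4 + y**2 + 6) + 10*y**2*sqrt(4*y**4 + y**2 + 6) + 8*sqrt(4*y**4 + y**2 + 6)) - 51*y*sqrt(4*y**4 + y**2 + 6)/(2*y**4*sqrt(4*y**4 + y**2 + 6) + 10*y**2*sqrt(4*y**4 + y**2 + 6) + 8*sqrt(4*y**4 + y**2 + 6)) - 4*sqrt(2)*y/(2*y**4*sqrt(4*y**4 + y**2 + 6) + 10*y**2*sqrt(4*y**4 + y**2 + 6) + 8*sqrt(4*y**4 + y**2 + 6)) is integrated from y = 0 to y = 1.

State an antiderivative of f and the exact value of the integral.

Antiderivative: F(y) = -(2*sqrt(2)*sqrt(4*y**4 + y**2 + 6) + 3*log(y**2/2 + 2) + 12*log(2*y**2 + 2))/4; value = -3*log(4) - sqrt(22)/2 - 3*log(5/2)/4 + sqrt(3) + 15*log(2)/4

The integrand splits into summands that can be handled one at a time.
F(y) = -(2*sqrt(2)*sqrt(4*y**4 + y**2 + 6) + 3*log(y**2/2 + 2) + 12*log(2*y**2 + 2))/4 is an antiderivative of f.
Check: d/dy[-(2*sqrt(2)*sqrt(4*y**4 + y**2 + 6) + 3*log(y**2/2 + 2) + 12*log(2*y**2 + 2))/4] = (-8*sqrt(2)*y**7 - 41*sqrt(2)*y**5 - 15*y**3*sqrt(4*y**4 + y**2 + 6) - 37*sqrt(2)*y**3 - 51*y*sqrt(4*y**4 + y**2 + 6) - 4*sqrt(2)*y)/(2*y**4*sqrt(4*y**4 + y**2 + 6) + 10*y**2*sqrt(4*y**4 + y**2 + 6) + 8*sqrt(4*y**4 + y**2 + 6)), which equals f(y).
F(1) = -3*log(4) - sqrt(22)/2 - 3*log(5/2)/4; F(0) = -15*log(2)/4 - sqrt(3).
Integral = F(1) - F(0) = -3*log(4) - sqrt(22)/2 - 3*log(5/2)/4 + sqrt(3) + 15*log(2)/4.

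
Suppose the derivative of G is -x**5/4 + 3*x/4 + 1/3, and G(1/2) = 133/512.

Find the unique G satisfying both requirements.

The integrand splits into summands that can be handled one at a time.
A general antiderivative is -x**6/24 + 3*x**2/8 + x/3 + C.
The condition gives C = 133/512 - (133/512) = 0.
So G(x) = x*(-x**5 + 9*x + 8)/24.
Check: d/dx[x*(-x**5 + 9*x + 8)/24] = -x**5/4 + 3*x/4 + 1/3 = G'(x).

G(x) = x*(-x**5 + 9*x + 8)/24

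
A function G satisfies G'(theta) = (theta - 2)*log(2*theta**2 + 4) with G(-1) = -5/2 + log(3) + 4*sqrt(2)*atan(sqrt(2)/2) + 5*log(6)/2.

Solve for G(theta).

Since d/dtheta undoes antidifferentiation here, G(theta) must give back the stated G'(theta).
A general antiderivative is -theta**2/2 + 4*theta + (theta**2/2 - 2*theta)*log(2*theta**2 + 4) + log(theta**2 + 2) - 4*sqrt(2)*atan(sqrt(2)*theta/2) + C.
The condition gives C = -5/2 + log(3) + 4*sqrt(2)*atan(sqrt(2)/2) + 5*log(6)/2 - (-9/2 + log(3) + 4*sqrt(2)*atan(sqrt(2)/2) + 5*log(6)/2) = 2.
So G(theta) = theta**2*log(theta**2 + 2)/2 - theta**2/2 + theta**2*log(2)/2 - 2*theta*log(theta**2 + 2) - 2*theta*log(2) + 4*theta + log(theta**2 + 2) - 4*sqrt(2)*atan(sqrt(2)*theta/2) + 2.
Check: d/dtheta[theta**2*log(theta**2 + 2)/2 - theta**2/2 + theta**2*log(2)/2 - 2*theta*log(theta**2 + 2) - 2*theta*log(2) + 4*theta + log(theta**2 + 2) - 4*sqrt(2)*atan(sqrt(2)*theta/2) + 2] = theta*log(theta**2 + 2) + theta*log(2) - 2*log(theta**2 + 2) - 2*log(2), which equals G'(theta).

G(theta) = theta**2*log(theta**2 + 2)/2 - theta**2/2 + theta**2*log(2)/2 - 2*theta*log(theta**2 + 2) - 2*theta*log(2) + 4*theta + log(theta**2 + 2) - 4*sqrt(2)*atan(sqrt(2)*theta/2) + 2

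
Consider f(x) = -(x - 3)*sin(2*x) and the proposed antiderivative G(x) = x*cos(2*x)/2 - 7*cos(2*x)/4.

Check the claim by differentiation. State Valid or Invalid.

Invalid: d/dx[G] - f = sin(2*x)/2 + cos(2*x)/2, which is not 0.

d/dx[G] = -x*sin(2*x) + 7*sin(2*x)/2 + cos(2*x)/2
d/dx[G] - f(x) = sin(2*x)/2 + cos(2*x)/2 != 0.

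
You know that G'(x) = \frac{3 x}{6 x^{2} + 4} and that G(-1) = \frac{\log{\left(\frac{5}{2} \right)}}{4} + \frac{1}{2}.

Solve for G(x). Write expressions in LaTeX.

G(x) = \frac{\log{\left(\frac{3 x^{2}}{2} + 1 \right)} + 2}{4}

The substitution u = \frac{3 x^{2}}{2} + 1 works: G'(x) is exactly (dG/du)*(du/dx) for that inner function.
A general antiderivative is \frac{\log{\left(\frac{3 x^{2}}{2} + 1 \right)}}{4} + C.
The condition gives C = \frac{\log{\left(\frac{5}{2} \right)}}{4} + \frac{1}{2} - (\frac{\log{\left(\frac{5}{2} \right)}}{4}) = \frac{1}{2}.
So G(x) = \frac{\log{\left(\frac{3 x^{2}}{2} + 1 \right)} + 2}{4}.
Check: d/dx[\frac{\log{\left(\frac{3 x^{2}}{2} + 1 \right)} + 2}{4}] = \frac{3 x}{6 x^{2} + 4} = G'(x).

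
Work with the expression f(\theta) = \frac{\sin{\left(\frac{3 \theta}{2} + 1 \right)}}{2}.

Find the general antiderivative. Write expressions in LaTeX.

F(\theta) = - \frac{\cos{\left(\frac{3 \theta}{2} + 1 \right)}}{3} + C

Since d/d\theta undoes antidifferentiation here, F'(\theta) = f(\theta) is required of F(\theta).
Check: d/d\theta[- \frac{\cos{\left(\frac{3 \theta}{2} + 1 \right)}}{3}] = \frac{\sin{\left(\frac{3 \theta}{2} + 1 \right)}}{2} = f(\theta).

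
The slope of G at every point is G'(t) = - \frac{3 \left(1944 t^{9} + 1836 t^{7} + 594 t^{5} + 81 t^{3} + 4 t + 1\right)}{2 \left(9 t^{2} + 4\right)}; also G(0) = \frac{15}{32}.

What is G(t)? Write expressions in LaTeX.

Check a candidate G(t) by differentiating: d/dt[G] must match the given G'(t).
A general antiderivative is - \frac{\left(- 3 t^{2} - \frac{1}{2}\right)^{4}}{2} - \frac{\operatorname{atan}{\left(\frac{3 t}{2} \right)}}{4} + C.
The condition gives C = \frac{15}{32} - (- \frac{1}{32}) = \frac{1}{2}.
So G(t) = - \frac{81 t^{8}}{2} - 27 t^{6} - \frac{27 t^{4}}{4} - \frac{3 t^{2}}{4} - \frac{\operatorname{atan}{\left(\frac{3 t}{2} \right)}}{4} + \frac{15}{32}.
Check: d/dt[- \frac{81 t^{8}}{2} - 27 t^{6} - \frac{27 t^{4}}{4} - \frac{3 t^{2}}{4} - \frac{\operatorname{atan}{\left(\frac{3 t}{2} \right)}}{4} + \frac{15}{32}] = \frac{- 5832 t^{9} - 5508 t^{7} - 1782 t^{5} - 243 t^{3} - 12 t - 3}{18 t^{2} + 8}, which equals G'(t).

G(t) = - \frac{81 t^{8}}{2} - 27 t^{6} - \frac{27 t^{4}}{4} - \frac{3 t^{2}}{4} - \frac{\operatorname{atan}{\left(\frac{3 t}{2} \right)}}{4} + \frac{15}{32}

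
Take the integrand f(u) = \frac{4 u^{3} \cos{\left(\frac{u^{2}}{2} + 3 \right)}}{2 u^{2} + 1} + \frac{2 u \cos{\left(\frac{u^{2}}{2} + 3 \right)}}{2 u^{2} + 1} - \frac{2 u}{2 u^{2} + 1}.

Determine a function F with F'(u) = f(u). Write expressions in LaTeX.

An antiderivative is F(u) = - \frac{\log{\left(4 u^{2} + 2 \right)} - 4 \sin{\left(\frac{u^{2}}{2} + 3 \right)}}{2}.

Integrate term by term and add the pieces.
Check: d/du[- \frac{\log{\left(4 u^{2} + 2 \right)} - 4 \sin{\left(\frac{u^{2}}{2} + 3 \right)}}{2}] = \frac{4 u^{3} \cos{\left(\frac{u^{2}}{2} + 3 \right)} + 2 u \cos{\left(\frac{u^{2}}{2} + 3 \right)} - 2 u}{2 u^{2} + 1}, which equals f(u).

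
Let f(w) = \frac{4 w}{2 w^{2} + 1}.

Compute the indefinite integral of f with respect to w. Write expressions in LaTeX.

f matches the chain-rule pattern g'(h)*h' with inner function h(w) = 2 w^{2} + 1; substituting u = h(w) collapses the integral.
Check: d/dw[\log{\left(2 w^{2} + 1 \right)}] = \frac{4 w}{2 w^{2} + 1} = f(w).

F(w) = \log{\left(2 w^{2} + 1 \right)} + C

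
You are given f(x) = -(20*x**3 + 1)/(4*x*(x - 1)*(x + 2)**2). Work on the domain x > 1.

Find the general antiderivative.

Factor the denominator (4*x*(x - 1)*(x + 2)**2) and decompose: f = -215/(48*(x + 2)) + 53/(8*(x + 2)**2) - 7/(12*(x - 1)) + 1/(16*x); each piece integrates to a log, atan, or power term.
Check: d/dx[-(-3*x*log(x) + 28*x*log(x - 1) + 215*x*log(x + 2) - 6*log(x) + 56*log(x - 1) + 430*log(x + 2) + 318)/(48*(x + 2))] = (-20*x**3 - 1)/(4*x**4 + 12*x**3 - 16*x), which equals f(x).

F(x) = -(-3*x*log(x) + 28*x*log(x - 1) + 215*x*log(x + 2) - 6*log(x) + 56*log(x - 1) + 430*log(x + 2) + 318)/(48*(x + 2)) + C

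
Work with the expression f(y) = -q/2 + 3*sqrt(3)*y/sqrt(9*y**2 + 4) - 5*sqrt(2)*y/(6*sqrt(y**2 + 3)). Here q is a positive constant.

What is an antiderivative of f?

An antiderivative is F(y) = -q*y/2 - 5*sqrt(y**2/2 + 3/2)/3 + sqrt(3*y**2 + 4/3).

The integrand splits into summands that can be handled one at a time.
Check: d/dy[-q*y/2 - 5*sqrt(y**2/2 + 3/2)/3 + sqrt(3*y**2 + 4/3)] = (-3*q*sqrt(y**2 + 3)*sqrt(9*y**2 + 4) + 18*sqrt(3)*y*sqrt(y**2 + 3) - 5*sqrt(2)*y*sqrt(9*y**2 + 4))/(6*sqrt(y**2 + 3)*sqrt(9*y**2 + 4)), which equals f(y).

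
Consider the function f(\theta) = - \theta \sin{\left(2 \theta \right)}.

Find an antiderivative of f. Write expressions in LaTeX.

Since d/d\theta undoes antidifferentiation here, F'(\theta) = f(\theta) is required of F(\theta).
Check: d/d\theta[\frac{\theta \cos{\left(2 \theta \right)}}{2} - \frac{\sin{\left(2 \theta \right)}}{4}] = - \theta \sin{\left(2 \theta \right)} = f(\theta).

An antiderivative is F(\theta) = \frac{\theta \cos{\left(2 \theta \right)}}{2} - \frac{\sin{\left(2 \theta \right)}}{4}.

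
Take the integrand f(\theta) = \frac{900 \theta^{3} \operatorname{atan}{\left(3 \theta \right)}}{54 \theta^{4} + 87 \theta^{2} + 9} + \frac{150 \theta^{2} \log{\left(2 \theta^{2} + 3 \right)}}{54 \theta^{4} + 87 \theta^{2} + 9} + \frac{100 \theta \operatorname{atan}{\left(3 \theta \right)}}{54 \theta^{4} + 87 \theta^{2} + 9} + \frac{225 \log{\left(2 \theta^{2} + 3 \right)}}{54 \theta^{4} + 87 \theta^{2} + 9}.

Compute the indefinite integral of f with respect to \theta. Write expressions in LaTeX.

F(\theta) = \frac{25 \log{\left(2 \theta^{2} + 3 \right)} \operatorname{atan}{\left(3 \theta \right)}}{3} + C

Recognize the product-rule pattern: f = u'v + uv' with u = \frac{25 \operatorname{atan}{\left(3 \theta \right)}}{3}, v = \log{\left(2 \theta^{2} + 3 \right)}, so integration by parts undoes it.
Check: d/d\theta[\frac{25 \log{\left(2 \theta^{2} + 3 \right)} \operatorname{atan}{\left(3 \theta \right)}}{3}] = \frac{900 \theta^{3} \operatorname{atan}{\left(3 \theta \right)} + 150 \theta^{2} \log{\left(2 \theta^{2} + 3 \right)} + 100 \theta \operatorname{atan}{\left(3 \theta \right)} + 225 \log{\left(2 \theta^{2} + 3 \right)}}{54 \theta^{4} + 87 \theta^{2} + 9}, which equals f(\theta).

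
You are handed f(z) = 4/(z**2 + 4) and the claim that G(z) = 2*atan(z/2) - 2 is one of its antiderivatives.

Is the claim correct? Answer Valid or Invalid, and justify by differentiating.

Valid - the claim checks out under differentiation.

d/dz[G] = 4/(z**2 + 4)
This equals f(z) exactly, so the claim holds.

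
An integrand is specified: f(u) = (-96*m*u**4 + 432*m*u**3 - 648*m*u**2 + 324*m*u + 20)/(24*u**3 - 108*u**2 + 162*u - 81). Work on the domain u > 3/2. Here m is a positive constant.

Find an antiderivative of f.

Check any antiderivative F(u) by computing F'(u) and comparing it with f(u).
Check: d/du[-2*m*u**2 - 5/(12*u**2 - 36*u + 27)] = (-96*m*u**4 + 432*m*u**3 - 648*m*u**2 + 324*m*u + 20)/(24*u**3 - 108*u**2 + 162*u - 81) = f(u).

An antiderivative is F(u) = -2*m*u**2 - 5/(12*u**2 - 36*u + 27).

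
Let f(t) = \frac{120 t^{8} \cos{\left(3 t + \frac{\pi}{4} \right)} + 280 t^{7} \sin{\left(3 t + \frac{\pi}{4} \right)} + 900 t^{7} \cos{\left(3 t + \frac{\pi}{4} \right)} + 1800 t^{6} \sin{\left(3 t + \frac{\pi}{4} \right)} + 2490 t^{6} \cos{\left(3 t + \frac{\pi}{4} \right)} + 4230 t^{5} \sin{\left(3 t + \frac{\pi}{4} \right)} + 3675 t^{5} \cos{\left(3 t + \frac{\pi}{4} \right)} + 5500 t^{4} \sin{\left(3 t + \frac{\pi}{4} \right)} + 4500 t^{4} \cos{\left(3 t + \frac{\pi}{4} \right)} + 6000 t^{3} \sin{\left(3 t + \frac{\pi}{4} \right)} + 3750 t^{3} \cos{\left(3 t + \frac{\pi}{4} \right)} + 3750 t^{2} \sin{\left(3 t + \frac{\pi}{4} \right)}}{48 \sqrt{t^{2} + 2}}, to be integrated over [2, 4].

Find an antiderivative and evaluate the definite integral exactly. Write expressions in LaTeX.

Antiderivative: F(t) = \frac{5 t^{3} \left(2 t + 5\right)^{3} \sqrt{t^{2} + 2} \sin{\left(3 t + \frac{\pi}{4} \right)}}{48}; value = - \frac{1215 \sqrt{6} \sin{\left(\frac{\pi}{4} + 6 \right)}}{2} + 43940 \sqrt{2} \sin{\left(\frac{\pi}{4} + 12 \right)}

A candidate is checked by its d/dt: the result must match f(t).
F(t) = \frac{5 t^{3} \left(2 t + 5\right)^{3} \sqrt{t^{2} + 2} \sin{\left(3 t + \frac{\pi}{4} \right)}}{48} is an antiderivative of f.
Check: d/dt[\frac{5 t^{3} \left(2 t + 5\right)^{3} \sqrt{t^{2} + 2} \sin{\left(3 t + \frac{\pi}{4} \right)}}{48}] = \frac{120 t^{8} \cos{\left(3 t + \frac{\pi}{4} \right)} + 280 t^{7} \sin{\left(3 t + \frac{\pi}{4} \right)} + 900 t^{7} \cos{\left(3 t + \frac{\pi}{4} \right)} + 1800 t^{6} \sin{\left(3 t + \frac{\pi}{4} \right)} + 2490 t^{6} \cos{\left(3 t + \frac{\pi}{4} \right)} + 4230 t^{5} \sin{\left(3 t + \frac{\pi}{4} \right)} + 3675 t^{5} \cos{\left(3 t + \frac{\pi}{4} \right)} + 5500 t^{4} \sin{\left(3 t + \frac{\pi}{4} \right)} + 4500 t^{4} \cos{\left(3 t + \frac{\pi}{4} \right)} + 6000 t^{3} \sin{\left(3 t + \frac{\pi}{4} \right)} + 3750 t^{3} \cos{\left(3 t + \frac{\pi}{4} \right)} + 3750 t^{2} \sin{\left(3 t + \frac{\pi}{4} \right)}}{48 \sqrt{t^{2} + 2}} = f(t).
F(4) = 43940 \sqrt{2} \sin{\left(\frac{\pi}{4} + 12 \right)}; F(2) = \frac{1215 \sqrt{6} \sin{\left(\frac{\pi}{4} + 6 \right)}}{2}.
Integral = F(4) - F(2) = - \frac{1215 \sqrt{6} \sin{\left(\frac{\pi}{4} + 6 \right)}}{2} + 43940 \sqrt{2} \sin{\left(\frac{\pi}{4} + 12 \right)}.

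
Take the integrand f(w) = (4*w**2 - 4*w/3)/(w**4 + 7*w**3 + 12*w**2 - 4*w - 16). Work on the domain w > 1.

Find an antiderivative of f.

The denominator factors as 3*(w - 1)*(w + 2)**2*(w + 4); partial fractions split f into directly integrable pieces: -52/(15*(w + 4)) + 92/(27*(w + 2)) - 28/(9*(w + 2)**2) + 8/(135*(w - 1)).
Check: d/dw[4*(2*(w + 2)*log(w - 1) + 115*(w + 2)*log(w + 2) - 117*(w + 2)*log(w + 4) + 105)/(135*(w + 2))] = (12*w**2 - 4*w)/(3*w**4 + 21*w**3 + 36*w**2 - 12*w - 48), which equals f(w).

An antiderivative is F(w) = 4*(2*(w + 2)*log(w - 1) + 115*(w + 2)*log(w + 2) - 117*(w + 2)*log(w + 4) + 105)/(135*(w + 2)).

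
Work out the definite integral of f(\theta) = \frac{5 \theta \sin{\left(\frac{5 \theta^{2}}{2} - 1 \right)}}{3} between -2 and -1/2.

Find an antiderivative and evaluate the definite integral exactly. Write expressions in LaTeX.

Antiderivative: F(\theta) = - \frac{\cos{\left(\frac{5 \theta^{2}}{2} - 1 \right)}}{3}; value = - \frac{\cos{\left(\frac{3}{8} \right)}}{3} + \frac{\cos{\left(9 \right)}}{3}

The substitution u = \frac{5 \theta^{2}}{2} - 1 works: f is exactly (dF/du)*(du/d\theta) for that inner function.
F(\theta) = - \frac{\cos{\left(\frac{5 \theta^{2}}{2} - 1 \right)}}{3} is an antiderivative of f.
Check: d/d\theta[- \frac{\cos{\left(\frac{5 \theta^{2}}{2} - 1 \right)}}{3}] = \frac{5 \theta \sin{\left(\frac{5 \theta^{2}}{2} - 1 \right)}}{3} = f(\theta).
F(-1/2) = - \frac{\cos{\left(\frac{3}{8} \right)}}{3}; F(-2) = - \frac{\cos{\left(9 \right)}}{3}.
Integral = F(-1/2) - F(-2) = - \frac{\cos{\left(\frac{3}{8} \right)}}{3} + \frac{\cos{\left(9 \right)}}{3}.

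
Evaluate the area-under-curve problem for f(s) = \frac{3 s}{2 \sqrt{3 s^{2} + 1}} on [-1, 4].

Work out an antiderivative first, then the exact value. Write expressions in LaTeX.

f matches the chain-rule pattern g'(h)*h' with inner function h(s) = 3 s^{2} + 1; substituting u = h(s) collapses the integral.
F(s) = \frac{\sqrt{3 s^{2} + 1}}{2} is an antiderivative of f.
Check: d/ds[\frac{\sqrt{3 s^{2} + 1}}{2}] = \frac{3 s}{2 \sqrt{3 s^{2} + 1}} = f(s).
F(4) = \frac{7}{2}; F(-1) = 1.
Integral = F(4) - F(-1) = \frac{5}{2}.

Antiderivative: F(s) = \frac{\sqrt{3 s^{2} + 1}}{2}; value = \frac{5}{2}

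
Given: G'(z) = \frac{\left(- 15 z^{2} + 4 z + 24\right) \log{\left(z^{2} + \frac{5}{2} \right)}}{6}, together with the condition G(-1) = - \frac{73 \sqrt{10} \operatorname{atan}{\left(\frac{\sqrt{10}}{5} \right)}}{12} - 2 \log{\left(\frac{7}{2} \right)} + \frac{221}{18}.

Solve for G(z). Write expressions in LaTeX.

G(z) = - \frac{5 z^{3} \log{\left(z^{2} + \frac{5}{2} \right)}}{6} + \frac{5 z^{3}}{9} + \frac{z^{2} \log{\left(z^{2} + \frac{5}{2} \right)}}{3} - \frac{z^{2}}{3} + 4 z \log{\left(z^{2} + \frac{5}{2} \right)} - \frac{73 z}{6} + \frac{5 \log{\left(z^{2} + \frac{5}{2} \right)}}{6} + \frac{73 \sqrt{10} \operatorname{atan}{\left(\frac{\sqrt{10} z}{5} \right)}}{12} + 1

Whatever form G(z) takes, its d/dz must return the stated G'(z).
A general antiderivative is \frac{5 z^{3}}{9} - \frac{z^{2}}{3} - \frac{73 z}{6} + \left(- \frac{5 z^{3}}{6} + \frac{z^{2}}{3} + 4 z\right) \log{\left(z^{2} + \frac{5}{2} \right)} + \frac{5 \log{\left(z^{2} + \frac{5}{2} \right)}}{6} + \frac{73 \sqrt{10} \operatorname{atan}{\left(\frac{\sqrt{10} z}{5} \right)}}{12} + C.
The condition gives C = - \frac{73 \sqrt{10} \operatorname{atan}{\left(\frac{\sqrt{10}}{5} \right)}}{12} - 2 \log{\left(\frac{7}{2} \right)} + \frac{221}{18} - (- \frac{73 \sqrt{10} \operatorname{atan}{\left(\frac{\sqrt{10}}{5} \right)}}{12} - 2 \log{\left(\frac{7}{2} \right)} + \frac{203}{18}) = 1.
So G(z) = - \frac{5 z^{3} \log{\left(z^{2} + \frac{5}{2} \right)}}{6} + \frac{5 z^{3}}{9} + \frac{z^{2} \log{\left(z^{2} + \frac{5}{2} \right)}}{3} - \frac{z^{2}}{3} + 4 z \log{\left(z^{2} + \frac{5}{2} \right)} - \frac{73 z}{6} + \frac{5 \log{\left(z^{2} + \frac{5}{2} \right)}}{6} + \frac{73 \sqrt{10} \operatorname{atan}{\left(\frac{\sqrt{10} z}{5} \right)}}{12} + 1.
Check: d/dz[- \frac{5 z^{3} \log{\left(z^{2} + \frac{5}{2} \right)}}{6} + \frac{5 z^{3}}{9} + \frac{z^{2} \log{\left(z^{2} + \frac{5}{2} \right)}}{3} - \frac{z^{2}}{3} + 4 z \log{\left(z^{2} + \frac{5}{2} \right)} - \frac{73 z}{6} + \frac{5 \log{\left(z^{2} + \frac{5}{2} \right)}}{6} + \frac{73 \sqrt{10} \operatorname{atan}{\left(\frac{\sqrt{10} z}{5} \right)}}{12} + 1] = - \frac{5 z^{2} \log{\left(z^{2} + \frac{5}{2} \right)}}{2} + \frac{2 z \log{\left(z^{2} + \frac{5}{2} \right)}}{3} + 4 \log{\left(z^{2} + \frac{5}{2} \right)}, which equals G'(z).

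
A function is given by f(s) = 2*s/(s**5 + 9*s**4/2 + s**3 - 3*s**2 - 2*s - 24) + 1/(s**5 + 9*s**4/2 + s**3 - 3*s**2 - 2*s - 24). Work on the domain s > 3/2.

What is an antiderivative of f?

An antiderivative is F(s) = -(-1152*log(s - 3/2) - 1683*log(s + 2) + 833*log(s + 4) + 1001*log(s**2 + 2) + 847*sqrt(2)*atan(sqrt(2)*s/2))/23562.

The denominator factors as (s + 2)*(s + 4)*(2*s - 3)*(s**2 + 2); partial fractions split f into directly integrable pieces: -(13*s + 11)/(153*(s**2 + 2)) + 128/(1309*(2*s - 3)) - 7/(198*(s + 4)) + 1/(14*(s + 2)).
Check: d/ds[-(-1152*log(s - 3/2) - 1683*log(s + 2) + 833*log(s + 4) + 1001*log(s**2 + 2) + 847*sqrt(2)*atan(sqrt(2)*s/2))/23562] = (4*s + 2)/(2*s**5 + 9*s**4 + 2*s**3 - 6*s**2 - 4*s - 48), which equals f(s).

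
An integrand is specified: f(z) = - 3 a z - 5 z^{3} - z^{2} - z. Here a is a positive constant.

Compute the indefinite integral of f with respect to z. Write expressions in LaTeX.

F(z) = - \frac{3 a z^{2}}{2} - \frac{5 z^{4}}{4} - \frac{z^{3}}{3} - \frac{z^{2}}{2} + C

The integrand splits into summands that can be handled one at a time.
Check: d/dz[- \frac{3 a z^{2}}{2} - \frac{5 z^{4}}{4} - \frac{z^{3}}{3} - \frac{z^{2}}{2}] = - 3 a z - 5 z^{3} - z^{2} - z = f(z).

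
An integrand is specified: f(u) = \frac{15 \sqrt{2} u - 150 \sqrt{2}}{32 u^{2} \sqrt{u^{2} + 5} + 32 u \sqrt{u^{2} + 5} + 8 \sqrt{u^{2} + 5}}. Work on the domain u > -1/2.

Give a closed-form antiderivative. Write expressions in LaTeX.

f has the shape v'r + vr' for v = \frac{15}{4 \left(2 u + 1\right)} and r = \sqrt{\frac{u^{2}}{2} + \frac{5}{2}} — it is the derivative of the product v*r.
Check: d/du[\frac{15 \sqrt{\frac{u^{2}}{2} + \frac{5}{2}}}{8 u + 4}] = \frac{15 \sqrt{2} u - 150 \sqrt{2}}{32 u^{2} \sqrt{u^{2} + 5} + 32 u \sqrt{u^{2} + 5} + 8 \sqrt{u^{2} + 5}} = f(u).

An antiderivative is F(u) = \frac{15 \sqrt{\frac{u^{2}}{2} + \frac{5}{2}}}{8 u + 4}.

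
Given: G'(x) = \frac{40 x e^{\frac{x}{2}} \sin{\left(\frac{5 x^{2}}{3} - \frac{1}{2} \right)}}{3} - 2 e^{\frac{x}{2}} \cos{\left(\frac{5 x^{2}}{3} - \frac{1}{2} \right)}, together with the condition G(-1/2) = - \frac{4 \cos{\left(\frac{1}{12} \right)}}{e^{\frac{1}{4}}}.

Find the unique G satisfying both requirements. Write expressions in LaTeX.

G(x) = - 4 e^{\frac{x}{2}} \cos{\left(\frac{5 x^{2}}{3} - \frac{1}{2} \right)}

G'(x) has the shape u'v + uv' for u = - 4 \cos{\left(\frac{5 x^{2}}{3} - \frac{1}{2} \right)} and v = e^{\frac{x}{2}} — it is the derivative of the product u*v.
A general antiderivative is - 4 e^{\frac{x}{2}} \cos{\left(\frac{5 x^{2}}{3} - \frac{1}{2} \right)} + C.
The condition gives C = - \frac{4 \cos{\left(\frac{1}{12} \right)}}{e^{\frac{1}{4}}} - (- \frac{4 \cos{\left(\frac{1}{12} \right)}}{e^{\frac{1}{4}}}) = 0.
So G(x) = - 4 e^{\frac{x}{2}} \cos{\left(\frac{5 x^{2}}{3} - \frac{1}{2} \right)}.
Check: d/dx[- 4 e^{\frac{x}{2}} \cos{\left(\frac{5 x^{2}}{3} - \frac{1}{2} \right)}] = \frac{40 x e^{\frac{x}{2}} \sin{\left(\frac{5 x^{2}}{3} - \frac{1}{2} \right)}}{3} - 2 e^{\frac{x}{2}} \cos{\left(\frac{5 x^{2}}{3} - \frac{1}{2} \right)} = G'(x).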